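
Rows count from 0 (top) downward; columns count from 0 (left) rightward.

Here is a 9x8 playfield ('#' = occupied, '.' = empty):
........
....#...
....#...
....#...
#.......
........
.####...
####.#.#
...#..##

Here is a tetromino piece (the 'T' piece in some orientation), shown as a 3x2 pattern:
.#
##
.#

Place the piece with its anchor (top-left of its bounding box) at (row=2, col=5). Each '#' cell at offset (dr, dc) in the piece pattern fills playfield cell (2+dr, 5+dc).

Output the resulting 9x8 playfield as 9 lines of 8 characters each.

Fill (2+0,5+1) = (2,6)
Fill (2+1,5+0) = (3,5)
Fill (2+1,5+1) = (3,6)
Fill (2+2,5+1) = (4,6)

Answer: ........
....#...
....#.#.
....###.
#.....#.
........
.####...
####.#.#
...#..##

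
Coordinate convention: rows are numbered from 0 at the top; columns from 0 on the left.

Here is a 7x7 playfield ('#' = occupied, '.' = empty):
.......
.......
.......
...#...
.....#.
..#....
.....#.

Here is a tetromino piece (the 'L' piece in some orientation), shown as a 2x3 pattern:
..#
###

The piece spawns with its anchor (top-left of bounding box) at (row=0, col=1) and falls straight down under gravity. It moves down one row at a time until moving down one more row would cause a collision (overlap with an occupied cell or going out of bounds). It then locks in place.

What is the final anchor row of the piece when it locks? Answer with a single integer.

Spawn at (row=0, col=1). Try each row:
  row 0: fits
  row 1: fits
  row 2: blocked -> lock at row 1

Answer: 1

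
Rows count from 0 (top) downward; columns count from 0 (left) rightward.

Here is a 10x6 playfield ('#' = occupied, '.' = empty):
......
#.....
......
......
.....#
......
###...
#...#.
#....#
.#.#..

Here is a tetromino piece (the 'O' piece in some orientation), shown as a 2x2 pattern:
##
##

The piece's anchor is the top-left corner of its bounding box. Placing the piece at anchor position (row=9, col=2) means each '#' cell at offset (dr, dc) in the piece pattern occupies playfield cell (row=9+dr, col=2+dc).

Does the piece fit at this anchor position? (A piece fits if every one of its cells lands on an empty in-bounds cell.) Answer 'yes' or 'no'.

Answer: no

Derivation:
Check each piece cell at anchor (9, 2):
  offset (0,0) -> (9,2): empty -> OK
  offset (0,1) -> (9,3): occupied ('#') -> FAIL
  offset (1,0) -> (10,2): out of bounds -> FAIL
  offset (1,1) -> (10,3): out of bounds -> FAIL
All cells valid: no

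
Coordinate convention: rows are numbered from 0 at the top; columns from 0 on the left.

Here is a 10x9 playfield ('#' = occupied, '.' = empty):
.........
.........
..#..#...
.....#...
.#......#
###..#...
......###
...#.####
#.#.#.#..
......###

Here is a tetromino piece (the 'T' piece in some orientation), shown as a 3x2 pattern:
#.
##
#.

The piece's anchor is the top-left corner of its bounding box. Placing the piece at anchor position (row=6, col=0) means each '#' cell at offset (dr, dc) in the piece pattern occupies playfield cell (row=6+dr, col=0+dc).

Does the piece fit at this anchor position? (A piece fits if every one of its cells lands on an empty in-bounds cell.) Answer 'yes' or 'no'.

Answer: no

Derivation:
Check each piece cell at anchor (6, 0):
  offset (0,0) -> (6,0): empty -> OK
  offset (1,0) -> (7,0): empty -> OK
  offset (1,1) -> (7,1): empty -> OK
  offset (2,0) -> (8,0): occupied ('#') -> FAIL
All cells valid: no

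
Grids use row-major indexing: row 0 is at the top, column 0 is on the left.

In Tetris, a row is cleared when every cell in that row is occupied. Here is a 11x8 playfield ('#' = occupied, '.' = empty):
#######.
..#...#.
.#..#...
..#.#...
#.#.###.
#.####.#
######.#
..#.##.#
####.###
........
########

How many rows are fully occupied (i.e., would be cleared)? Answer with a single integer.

Answer: 1

Derivation:
Check each row:
  row 0: 1 empty cell -> not full
  row 1: 6 empty cells -> not full
  row 2: 6 empty cells -> not full
  row 3: 6 empty cells -> not full
  row 4: 3 empty cells -> not full
  row 5: 2 empty cells -> not full
  row 6: 1 empty cell -> not full
  row 7: 4 empty cells -> not full
  row 8: 1 empty cell -> not full
  row 9: 8 empty cells -> not full
  row 10: 0 empty cells -> FULL (clear)
Total rows cleared: 1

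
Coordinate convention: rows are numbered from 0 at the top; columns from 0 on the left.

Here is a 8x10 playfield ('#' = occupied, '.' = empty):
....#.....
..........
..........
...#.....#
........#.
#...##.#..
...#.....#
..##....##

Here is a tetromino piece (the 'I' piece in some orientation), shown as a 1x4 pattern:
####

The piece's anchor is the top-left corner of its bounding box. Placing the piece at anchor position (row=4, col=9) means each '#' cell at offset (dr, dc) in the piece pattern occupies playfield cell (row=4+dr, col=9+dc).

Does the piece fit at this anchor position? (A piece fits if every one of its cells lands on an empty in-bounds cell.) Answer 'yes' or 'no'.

Check each piece cell at anchor (4, 9):
  offset (0,0) -> (4,9): empty -> OK
  offset (0,1) -> (4,10): out of bounds -> FAIL
  offset (0,2) -> (4,11): out of bounds -> FAIL
  offset (0,3) -> (4,12): out of bounds -> FAIL
All cells valid: no

Answer: no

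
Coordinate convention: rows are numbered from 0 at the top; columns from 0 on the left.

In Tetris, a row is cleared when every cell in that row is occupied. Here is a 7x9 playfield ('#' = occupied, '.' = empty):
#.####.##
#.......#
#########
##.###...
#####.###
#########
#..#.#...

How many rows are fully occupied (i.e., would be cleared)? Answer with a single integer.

Check each row:
  row 0: 2 empty cells -> not full
  row 1: 7 empty cells -> not full
  row 2: 0 empty cells -> FULL (clear)
  row 3: 4 empty cells -> not full
  row 4: 1 empty cell -> not full
  row 5: 0 empty cells -> FULL (clear)
  row 6: 6 empty cells -> not full
Total rows cleared: 2

Answer: 2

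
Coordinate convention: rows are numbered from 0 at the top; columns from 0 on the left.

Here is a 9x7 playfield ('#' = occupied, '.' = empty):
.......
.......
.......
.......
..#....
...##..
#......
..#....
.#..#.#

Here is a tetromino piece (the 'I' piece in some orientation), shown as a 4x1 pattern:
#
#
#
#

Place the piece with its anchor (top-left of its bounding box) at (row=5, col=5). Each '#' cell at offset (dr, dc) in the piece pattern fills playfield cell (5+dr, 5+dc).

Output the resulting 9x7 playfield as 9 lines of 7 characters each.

Answer: .......
.......
.......
.......
..#....
...###.
#....#.
..#..#.
.#..###

Derivation:
Fill (5+0,5+0) = (5,5)
Fill (5+1,5+0) = (6,5)
Fill (5+2,5+0) = (7,5)
Fill (5+3,5+0) = (8,5)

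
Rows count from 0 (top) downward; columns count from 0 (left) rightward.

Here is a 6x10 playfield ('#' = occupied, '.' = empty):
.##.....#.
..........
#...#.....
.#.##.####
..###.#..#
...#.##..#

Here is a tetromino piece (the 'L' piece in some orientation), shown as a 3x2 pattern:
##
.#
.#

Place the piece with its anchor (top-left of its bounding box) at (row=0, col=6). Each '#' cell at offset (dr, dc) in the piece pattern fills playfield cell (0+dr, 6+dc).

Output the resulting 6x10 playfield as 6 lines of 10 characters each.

Fill (0+0,6+0) = (0,6)
Fill (0+0,6+1) = (0,7)
Fill (0+1,6+1) = (1,7)
Fill (0+2,6+1) = (2,7)

Answer: .##...###.
.......#..
#...#..#..
.#.##.####
..###.#..#
...#.##..#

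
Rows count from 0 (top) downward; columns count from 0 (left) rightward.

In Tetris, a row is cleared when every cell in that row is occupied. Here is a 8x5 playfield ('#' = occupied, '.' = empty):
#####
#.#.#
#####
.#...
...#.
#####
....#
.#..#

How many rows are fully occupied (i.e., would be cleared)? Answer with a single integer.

Check each row:
  row 0: 0 empty cells -> FULL (clear)
  row 1: 2 empty cells -> not full
  row 2: 0 empty cells -> FULL (clear)
  row 3: 4 empty cells -> not full
  row 4: 4 empty cells -> not full
  row 5: 0 empty cells -> FULL (clear)
  row 6: 4 empty cells -> not full
  row 7: 3 empty cells -> not full
Total rows cleared: 3

Answer: 3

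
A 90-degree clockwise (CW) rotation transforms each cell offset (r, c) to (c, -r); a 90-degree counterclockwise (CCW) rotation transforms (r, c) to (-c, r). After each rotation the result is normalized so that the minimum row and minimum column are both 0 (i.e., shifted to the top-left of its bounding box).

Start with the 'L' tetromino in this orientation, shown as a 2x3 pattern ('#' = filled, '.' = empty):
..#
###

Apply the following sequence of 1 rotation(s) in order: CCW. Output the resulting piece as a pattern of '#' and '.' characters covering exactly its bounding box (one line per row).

Start:
..#
###
After rotation 1 (CCW):
##
.#
.#

Answer: ##
.#
.#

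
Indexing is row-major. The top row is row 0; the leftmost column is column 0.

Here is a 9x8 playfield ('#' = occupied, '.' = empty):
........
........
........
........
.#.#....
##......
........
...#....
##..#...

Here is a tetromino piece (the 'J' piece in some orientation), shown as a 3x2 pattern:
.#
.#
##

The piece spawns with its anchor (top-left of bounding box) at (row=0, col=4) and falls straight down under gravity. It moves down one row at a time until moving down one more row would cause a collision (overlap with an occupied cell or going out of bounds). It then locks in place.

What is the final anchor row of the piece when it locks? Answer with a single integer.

Answer: 5

Derivation:
Spawn at (row=0, col=4). Try each row:
  row 0: fits
  row 1: fits
  row 2: fits
  row 3: fits
  row 4: fits
  row 5: fits
  row 6: blocked -> lock at row 5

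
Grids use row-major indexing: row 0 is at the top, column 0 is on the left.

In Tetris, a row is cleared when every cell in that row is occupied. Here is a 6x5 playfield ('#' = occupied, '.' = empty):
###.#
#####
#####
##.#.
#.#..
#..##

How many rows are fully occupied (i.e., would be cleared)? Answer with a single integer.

Answer: 2

Derivation:
Check each row:
  row 0: 1 empty cell -> not full
  row 1: 0 empty cells -> FULL (clear)
  row 2: 0 empty cells -> FULL (clear)
  row 3: 2 empty cells -> not full
  row 4: 3 empty cells -> not full
  row 5: 2 empty cells -> not full
Total rows cleared: 2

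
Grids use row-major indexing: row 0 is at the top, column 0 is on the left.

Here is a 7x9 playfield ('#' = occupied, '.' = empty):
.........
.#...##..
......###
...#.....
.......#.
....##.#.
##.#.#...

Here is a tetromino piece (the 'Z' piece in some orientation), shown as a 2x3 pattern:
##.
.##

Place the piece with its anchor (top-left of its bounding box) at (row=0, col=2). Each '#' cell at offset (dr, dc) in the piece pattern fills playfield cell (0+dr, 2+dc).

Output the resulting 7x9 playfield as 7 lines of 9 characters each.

Fill (0+0,2+0) = (0,2)
Fill (0+0,2+1) = (0,3)
Fill (0+1,2+1) = (1,3)
Fill (0+1,2+2) = (1,4)

Answer: ..##.....
.#.####..
......###
...#.....
.......#.
....##.#.
##.#.#...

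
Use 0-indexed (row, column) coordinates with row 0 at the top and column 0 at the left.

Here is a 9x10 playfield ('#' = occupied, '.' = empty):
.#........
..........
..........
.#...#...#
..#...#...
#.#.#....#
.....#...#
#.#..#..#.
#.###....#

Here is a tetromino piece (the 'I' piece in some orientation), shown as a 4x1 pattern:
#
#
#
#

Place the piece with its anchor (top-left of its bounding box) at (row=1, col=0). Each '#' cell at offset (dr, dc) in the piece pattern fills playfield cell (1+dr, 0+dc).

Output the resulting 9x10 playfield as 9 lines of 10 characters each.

Fill (1+0,0+0) = (1,0)
Fill (1+1,0+0) = (2,0)
Fill (1+2,0+0) = (3,0)
Fill (1+3,0+0) = (4,0)

Answer: .#........
#.........
#.........
##...#...#
#.#...#...
#.#.#....#
.....#...#
#.#..#..#.
#.###....#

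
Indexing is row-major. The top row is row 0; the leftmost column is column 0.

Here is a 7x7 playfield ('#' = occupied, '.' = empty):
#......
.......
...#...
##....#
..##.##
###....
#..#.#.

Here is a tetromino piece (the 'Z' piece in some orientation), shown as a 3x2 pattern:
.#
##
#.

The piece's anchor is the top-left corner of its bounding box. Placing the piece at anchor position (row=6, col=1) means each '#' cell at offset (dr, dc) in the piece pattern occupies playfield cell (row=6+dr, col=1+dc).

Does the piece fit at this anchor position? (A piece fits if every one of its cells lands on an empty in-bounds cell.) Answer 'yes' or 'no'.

Check each piece cell at anchor (6, 1):
  offset (0,1) -> (6,2): empty -> OK
  offset (1,0) -> (7,1): out of bounds -> FAIL
  offset (1,1) -> (7,2): out of bounds -> FAIL
  offset (2,0) -> (8,1): out of bounds -> FAIL
All cells valid: no

Answer: no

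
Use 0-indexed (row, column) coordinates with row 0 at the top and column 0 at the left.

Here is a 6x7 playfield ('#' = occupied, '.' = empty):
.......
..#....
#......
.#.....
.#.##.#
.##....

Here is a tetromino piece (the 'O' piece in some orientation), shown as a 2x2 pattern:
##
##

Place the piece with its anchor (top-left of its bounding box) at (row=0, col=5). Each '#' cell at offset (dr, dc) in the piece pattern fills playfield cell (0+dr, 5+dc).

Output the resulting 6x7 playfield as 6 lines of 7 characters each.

Answer: .....##
..#..##
#......
.#.....
.#.##.#
.##....

Derivation:
Fill (0+0,5+0) = (0,5)
Fill (0+0,5+1) = (0,6)
Fill (0+1,5+0) = (1,5)
Fill (0+1,5+1) = (1,6)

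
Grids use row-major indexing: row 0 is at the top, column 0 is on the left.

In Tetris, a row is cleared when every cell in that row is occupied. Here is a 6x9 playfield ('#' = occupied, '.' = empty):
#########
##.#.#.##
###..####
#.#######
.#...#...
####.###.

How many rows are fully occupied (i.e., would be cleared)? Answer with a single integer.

Answer: 1

Derivation:
Check each row:
  row 0: 0 empty cells -> FULL (clear)
  row 1: 3 empty cells -> not full
  row 2: 2 empty cells -> not full
  row 3: 1 empty cell -> not full
  row 4: 7 empty cells -> not full
  row 5: 2 empty cells -> not full
Total rows cleared: 1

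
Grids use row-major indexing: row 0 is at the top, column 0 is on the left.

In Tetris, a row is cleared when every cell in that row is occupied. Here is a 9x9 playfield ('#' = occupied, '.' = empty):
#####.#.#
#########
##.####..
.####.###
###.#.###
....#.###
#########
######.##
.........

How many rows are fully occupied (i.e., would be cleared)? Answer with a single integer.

Answer: 2

Derivation:
Check each row:
  row 0: 2 empty cells -> not full
  row 1: 0 empty cells -> FULL (clear)
  row 2: 3 empty cells -> not full
  row 3: 2 empty cells -> not full
  row 4: 2 empty cells -> not full
  row 5: 5 empty cells -> not full
  row 6: 0 empty cells -> FULL (clear)
  row 7: 1 empty cell -> not full
  row 8: 9 empty cells -> not full
Total rows cleared: 2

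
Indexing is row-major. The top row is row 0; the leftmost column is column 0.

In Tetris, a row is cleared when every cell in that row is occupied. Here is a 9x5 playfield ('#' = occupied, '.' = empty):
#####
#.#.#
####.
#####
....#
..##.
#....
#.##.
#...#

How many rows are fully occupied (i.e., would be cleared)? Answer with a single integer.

Check each row:
  row 0: 0 empty cells -> FULL (clear)
  row 1: 2 empty cells -> not full
  row 2: 1 empty cell -> not full
  row 3: 0 empty cells -> FULL (clear)
  row 4: 4 empty cells -> not full
  row 5: 3 empty cells -> not full
  row 6: 4 empty cells -> not full
  row 7: 2 empty cells -> not full
  row 8: 3 empty cells -> not full
Total rows cleared: 2

Answer: 2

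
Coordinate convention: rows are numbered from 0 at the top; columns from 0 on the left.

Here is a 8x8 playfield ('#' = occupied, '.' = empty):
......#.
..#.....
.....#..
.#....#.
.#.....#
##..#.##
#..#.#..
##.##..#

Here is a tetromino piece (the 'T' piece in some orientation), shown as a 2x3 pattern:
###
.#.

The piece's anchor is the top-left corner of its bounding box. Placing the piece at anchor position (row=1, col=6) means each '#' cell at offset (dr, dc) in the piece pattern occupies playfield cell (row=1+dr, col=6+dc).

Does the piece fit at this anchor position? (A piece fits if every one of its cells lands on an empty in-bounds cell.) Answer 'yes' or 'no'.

Answer: no

Derivation:
Check each piece cell at anchor (1, 6):
  offset (0,0) -> (1,6): empty -> OK
  offset (0,1) -> (1,7): empty -> OK
  offset (0,2) -> (1,8): out of bounds -> FAIL
  offset (1,1) -> (2,7): empty -> OK
All cells valid: no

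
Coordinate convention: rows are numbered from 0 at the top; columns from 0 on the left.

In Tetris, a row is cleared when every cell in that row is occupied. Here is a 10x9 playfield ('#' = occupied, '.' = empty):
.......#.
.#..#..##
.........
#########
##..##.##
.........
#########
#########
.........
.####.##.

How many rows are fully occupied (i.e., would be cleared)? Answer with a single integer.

Check each row:
  row 0: 8 empty cells -> not full
  row 1: 5 empty cells -> not full
  row 2: 9 empty cells -> not full
  row 3: 0 empty cells -> FULL (clear)
  row 4: 3 empty cells -> not full
  row 5: 9 empty cells -> not full
  row 6: 0 empty cells -> FULL (clear)
  row 7: 0 empty cells -> FULL (clear)
  row 8: 9 empty cells -> not full
  row 9: 3 empty cells -> not full
Total rows cleared: 3

Answer: 3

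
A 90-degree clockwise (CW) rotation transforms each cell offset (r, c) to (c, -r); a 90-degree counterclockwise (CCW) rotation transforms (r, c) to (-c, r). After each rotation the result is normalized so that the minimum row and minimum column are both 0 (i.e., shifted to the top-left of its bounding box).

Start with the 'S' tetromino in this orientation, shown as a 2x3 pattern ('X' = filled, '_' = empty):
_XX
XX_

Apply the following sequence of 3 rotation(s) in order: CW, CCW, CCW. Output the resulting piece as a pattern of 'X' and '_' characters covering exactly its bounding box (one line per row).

Answer: X_
XX
_X

Derivation:
Start:
_XX
XX_
After rotation 1 (CW):
X_
XX
_X
After rotation 2 (CCW):
_XX
XX_
After rotation 3 (CCW):
X_
XX
_X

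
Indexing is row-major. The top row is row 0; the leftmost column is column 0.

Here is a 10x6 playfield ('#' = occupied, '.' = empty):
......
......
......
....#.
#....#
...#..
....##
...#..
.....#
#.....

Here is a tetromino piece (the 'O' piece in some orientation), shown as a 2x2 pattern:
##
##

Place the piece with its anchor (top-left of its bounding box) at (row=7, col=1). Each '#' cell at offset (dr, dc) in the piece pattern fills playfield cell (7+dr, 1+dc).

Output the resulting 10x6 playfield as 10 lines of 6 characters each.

Answer: ......
......
......
....#.
#....#
...#..
....##
.###..
.##..#
#.....

Derivation:
Fill (7+0,1+0) = (7,1)
Fill (7+0,1+1) = (7,2)
Fill (7+1,1+0) = (8,1)
Fill (7+1,1+1) = (8,2)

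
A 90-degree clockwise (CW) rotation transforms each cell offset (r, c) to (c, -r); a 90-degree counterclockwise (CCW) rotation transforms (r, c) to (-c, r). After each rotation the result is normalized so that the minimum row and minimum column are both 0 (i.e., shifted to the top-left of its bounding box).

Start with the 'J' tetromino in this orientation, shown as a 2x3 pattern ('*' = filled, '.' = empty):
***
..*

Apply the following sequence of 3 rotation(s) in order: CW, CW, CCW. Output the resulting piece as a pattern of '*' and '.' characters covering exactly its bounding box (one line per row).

Answer: .*
.*
**

Derivation:
Start:
***
..*
After rotation 1 (CW):
.*
.*
**
After rotation 2 (CW):
*..
***
After rotation 3 (CCW):
.*
.*
**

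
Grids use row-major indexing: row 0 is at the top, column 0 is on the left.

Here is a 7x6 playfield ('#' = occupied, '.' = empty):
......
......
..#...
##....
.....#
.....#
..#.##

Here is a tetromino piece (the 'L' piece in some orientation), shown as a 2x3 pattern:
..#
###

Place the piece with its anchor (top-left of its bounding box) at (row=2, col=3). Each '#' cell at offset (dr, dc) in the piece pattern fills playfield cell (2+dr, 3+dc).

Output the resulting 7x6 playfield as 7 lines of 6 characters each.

Fill (2+0,3+2) = (2,5)
Fill (2+1,3+0) = (3,3)
Fill (2+1,3+1) = (3,4)
Fill (2+1,3+2) = (3,5)

Answer: ......
......
..#..#
##.###
.....#
.....#
..#.##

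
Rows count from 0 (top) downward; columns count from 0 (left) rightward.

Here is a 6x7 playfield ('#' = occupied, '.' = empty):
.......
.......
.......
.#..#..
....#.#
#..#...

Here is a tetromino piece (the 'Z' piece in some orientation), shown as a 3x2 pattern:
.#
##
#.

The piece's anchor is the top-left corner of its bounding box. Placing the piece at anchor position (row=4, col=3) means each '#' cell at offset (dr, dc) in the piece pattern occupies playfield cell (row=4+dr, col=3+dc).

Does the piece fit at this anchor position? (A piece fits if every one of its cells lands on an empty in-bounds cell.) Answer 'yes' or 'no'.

Answer: no

Derivation:
Check each piece cell at anchor (4, 3):
  offset (0,1) -> (4,4): occupied ('#') -> FAIL
  offset (1,0) -> (5,3): occupied ('#') -> FAIL
  offset (1,1) -> (5,4): empty -> OK
  offset (2,0) -> (6,3): out of bounds -> FAIL
All cells valid: no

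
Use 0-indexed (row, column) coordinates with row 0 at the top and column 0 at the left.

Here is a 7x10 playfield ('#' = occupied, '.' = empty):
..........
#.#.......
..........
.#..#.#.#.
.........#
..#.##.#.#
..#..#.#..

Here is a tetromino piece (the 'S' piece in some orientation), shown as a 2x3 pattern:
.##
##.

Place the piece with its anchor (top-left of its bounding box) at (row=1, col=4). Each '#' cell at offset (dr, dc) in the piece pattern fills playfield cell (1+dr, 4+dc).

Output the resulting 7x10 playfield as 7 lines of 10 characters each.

Fill (1+0,4+1) = (1,5)
Fill (1+0,4+2) = (1,6)
Fill (1+1,4+0) = (2,4)
Fill (1+1,4+1) = (2,5)

Answer: ..........
#.#..##...
....##....
.#..#.#.#.
.........#
..#.##.#.#
..#..#.#..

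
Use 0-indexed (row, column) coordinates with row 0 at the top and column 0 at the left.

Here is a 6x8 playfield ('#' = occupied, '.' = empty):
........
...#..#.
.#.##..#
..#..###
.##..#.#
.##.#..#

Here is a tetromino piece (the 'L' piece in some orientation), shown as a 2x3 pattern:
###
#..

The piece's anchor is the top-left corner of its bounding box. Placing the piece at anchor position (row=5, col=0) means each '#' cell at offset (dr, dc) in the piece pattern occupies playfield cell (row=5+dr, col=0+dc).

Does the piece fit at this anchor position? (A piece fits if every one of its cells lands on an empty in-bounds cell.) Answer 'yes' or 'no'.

Check each piece cell at anchor (5, 0):
  offset (0,0) -> (5,0): empty -> OK
  offset (0,1) -> (5,1): occupied ('#') -> FAIL
  offset (0,2) -> (5,2): occupied ('#') -> FAIL
  offset (1,0) -> (6,0): out of bounds -> FAIL
All cells valid: no

Answer: no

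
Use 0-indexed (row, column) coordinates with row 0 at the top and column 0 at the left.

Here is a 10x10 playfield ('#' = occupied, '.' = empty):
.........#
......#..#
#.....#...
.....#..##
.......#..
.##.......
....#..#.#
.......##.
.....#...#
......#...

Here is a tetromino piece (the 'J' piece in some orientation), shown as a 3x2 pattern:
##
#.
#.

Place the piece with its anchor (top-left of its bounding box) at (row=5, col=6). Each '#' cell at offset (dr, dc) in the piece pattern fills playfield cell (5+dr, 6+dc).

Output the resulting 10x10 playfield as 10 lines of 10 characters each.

Answer: .........#
......#..#
#.....#...
.....#..##
.......#..
.##...##..
....#.##.#
......###.
.....#...#
......#...

Derivation:
Fill (5+0,6+0) = (5,6)
Fill (5+0,6+1) = (5,7)
Fill (5+1,6+0) = (6,6)
Fill (5+2,6+0) = (7,6)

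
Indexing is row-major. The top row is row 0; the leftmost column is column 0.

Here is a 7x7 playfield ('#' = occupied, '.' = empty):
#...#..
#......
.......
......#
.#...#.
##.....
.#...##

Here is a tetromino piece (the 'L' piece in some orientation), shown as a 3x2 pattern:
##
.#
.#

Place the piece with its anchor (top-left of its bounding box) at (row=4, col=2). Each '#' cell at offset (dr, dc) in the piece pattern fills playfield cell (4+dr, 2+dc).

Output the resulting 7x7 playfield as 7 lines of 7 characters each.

Fill (4+0,2+0) = (4,2)
Fill (4+0,2+1) = (4,3)
Fill (4+1,2+1) = (5,3)
Fill (4+2,2+1) = (6,3)

Answer: #...#..
#......
.......
......#
.###.#.
##.#...
.#.#.##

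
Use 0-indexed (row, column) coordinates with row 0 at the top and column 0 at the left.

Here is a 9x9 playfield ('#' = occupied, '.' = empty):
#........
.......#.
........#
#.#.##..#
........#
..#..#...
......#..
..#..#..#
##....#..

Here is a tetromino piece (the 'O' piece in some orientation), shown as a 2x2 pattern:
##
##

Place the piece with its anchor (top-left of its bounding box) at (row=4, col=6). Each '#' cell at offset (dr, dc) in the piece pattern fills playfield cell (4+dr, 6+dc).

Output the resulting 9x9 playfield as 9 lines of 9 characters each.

Answer: #........
.......#.
........#
#.#.##..#
......###
..#..###.
......#..
..#..#..#
##....#..

Derivation:
Fill (4+0,6+0) = (4,6)
Fill (4+0,6+1) = (4,7)
Fill (4+1,6+0) = (5,6)
Fill (4+1,6+1) = (5,7)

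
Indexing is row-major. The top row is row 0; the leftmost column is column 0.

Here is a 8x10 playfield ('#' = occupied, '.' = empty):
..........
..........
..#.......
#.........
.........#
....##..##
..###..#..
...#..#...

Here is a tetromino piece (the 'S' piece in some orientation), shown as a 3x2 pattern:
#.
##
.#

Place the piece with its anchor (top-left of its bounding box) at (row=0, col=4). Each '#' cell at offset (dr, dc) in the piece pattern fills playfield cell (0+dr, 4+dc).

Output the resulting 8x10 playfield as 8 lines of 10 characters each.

Answer: ....#.....
....##....
..#..#....
#.........
.........#
....##..##
..###..#..
...#..#...

Derivation:
Fill (0+0,4+0) = (0,4)
Fill (0+1,4+0) = (1,4)
Fill (0+1,4+1) = (1,5)
Fill (0+2,4+1) = (2,5)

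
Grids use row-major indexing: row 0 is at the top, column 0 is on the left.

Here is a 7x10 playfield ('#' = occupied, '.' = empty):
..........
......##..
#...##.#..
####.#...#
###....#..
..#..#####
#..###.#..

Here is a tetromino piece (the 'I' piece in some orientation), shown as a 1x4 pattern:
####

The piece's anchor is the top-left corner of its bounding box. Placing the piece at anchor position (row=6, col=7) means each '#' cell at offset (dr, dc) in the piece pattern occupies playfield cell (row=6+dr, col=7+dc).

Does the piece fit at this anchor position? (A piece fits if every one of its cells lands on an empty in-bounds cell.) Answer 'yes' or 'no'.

Answer: no

Derivation:
Check each piece cell at anchor (6, 7):
  offset (0,0) -> (6,7): occupied ('#') -> FAIL
  offset (0,1) -> (6,8): empty -> OK
  offset (0,2) -> (6,9): empty -> OK
  offset (0,3) -> (6,10): out of bounds -> FAIL
All cells valid: no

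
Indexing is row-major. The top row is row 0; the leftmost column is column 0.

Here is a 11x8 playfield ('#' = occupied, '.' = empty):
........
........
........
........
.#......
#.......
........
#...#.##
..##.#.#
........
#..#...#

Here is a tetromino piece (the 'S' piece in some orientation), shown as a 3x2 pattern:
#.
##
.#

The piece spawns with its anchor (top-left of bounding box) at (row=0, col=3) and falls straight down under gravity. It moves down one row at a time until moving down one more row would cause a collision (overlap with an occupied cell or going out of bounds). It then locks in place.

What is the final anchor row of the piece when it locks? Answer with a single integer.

Spawn at (row=0, col=3). Try each row:
  row 0: fits
  row 1: fits
  row 2: fits
  row 3: fits
  row 4: fits
  row 5: blocked -> lock at row 4

Answer: 4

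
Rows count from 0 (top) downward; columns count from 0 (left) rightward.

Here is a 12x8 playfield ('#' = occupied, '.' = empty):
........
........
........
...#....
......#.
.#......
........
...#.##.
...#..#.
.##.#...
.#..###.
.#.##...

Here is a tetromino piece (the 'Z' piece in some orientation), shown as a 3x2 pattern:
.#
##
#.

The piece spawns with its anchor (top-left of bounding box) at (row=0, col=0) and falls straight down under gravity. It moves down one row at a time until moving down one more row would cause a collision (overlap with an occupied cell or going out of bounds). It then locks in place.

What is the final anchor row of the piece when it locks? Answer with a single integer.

Answer: 3

Derivation:
Spawn at (row=0, col=0). Try each row:
  row 0: fits
  row 1: fits
  row 2: fits
  row 3: fits
  row 4: blocked -> lock at row 3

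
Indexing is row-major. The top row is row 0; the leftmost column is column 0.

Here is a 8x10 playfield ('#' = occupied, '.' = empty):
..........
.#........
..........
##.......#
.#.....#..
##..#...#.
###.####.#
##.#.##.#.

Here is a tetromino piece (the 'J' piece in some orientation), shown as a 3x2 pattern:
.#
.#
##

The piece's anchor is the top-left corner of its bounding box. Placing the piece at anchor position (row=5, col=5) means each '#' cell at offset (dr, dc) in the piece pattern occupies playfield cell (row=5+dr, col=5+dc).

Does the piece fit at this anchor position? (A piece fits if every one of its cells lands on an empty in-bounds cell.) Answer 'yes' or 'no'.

Check each piece cell at anchor (5, 5):
  offset (0,1) -> (5,6): empty -> OK
  offset (1,1) -> (6,6): occupied ('#') -> FAIL
  offset (2,0) -> (7,5): occupied ('#') -> FAIL
  offset (2,1) -> (7,6): occupied ('#') -> FAIL
All cells valid: no

Answer: no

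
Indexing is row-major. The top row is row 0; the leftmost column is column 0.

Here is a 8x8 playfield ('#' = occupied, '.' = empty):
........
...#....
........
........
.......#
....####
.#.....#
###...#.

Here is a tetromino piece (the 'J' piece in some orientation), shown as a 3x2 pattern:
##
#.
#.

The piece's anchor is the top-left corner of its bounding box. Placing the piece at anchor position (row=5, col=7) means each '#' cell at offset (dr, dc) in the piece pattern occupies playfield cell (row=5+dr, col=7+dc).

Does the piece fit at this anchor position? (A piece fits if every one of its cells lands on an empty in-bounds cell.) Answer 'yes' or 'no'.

Answer: no

Derivation:
Check each piece cell at anchor (5, 7):
  offset (0,0) -> (5,7): occupied ('#') -> FAIL
  offset (0,1) -> (5,8): out of bounds -> FAIL
  offset (1,0) -> (6,7): occupied ('#') -> FAIL
  offset (2,0) -> (7,7): empty -> OK
All cells valid: no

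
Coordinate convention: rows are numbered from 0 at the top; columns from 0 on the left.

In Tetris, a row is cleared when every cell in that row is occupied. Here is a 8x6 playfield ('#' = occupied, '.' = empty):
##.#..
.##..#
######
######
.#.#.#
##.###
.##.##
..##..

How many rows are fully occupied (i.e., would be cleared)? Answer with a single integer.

Answer: 2

Derivation:
Check each row:
  row 0: 3 empty cells -> not full
  row 1: 3 empty cells -> not full
  row 2: 0 empty cells -> FULL (clear)
  row 3: 0 empty cells -> FULL (clear)
  row 4: 3 empty cells -> not full
  row 5: 1 empty cell -> not full
  row 6: 2 empty cells -> not full
  row 7: 4 empty cells -> not full
Total rows cleared: 2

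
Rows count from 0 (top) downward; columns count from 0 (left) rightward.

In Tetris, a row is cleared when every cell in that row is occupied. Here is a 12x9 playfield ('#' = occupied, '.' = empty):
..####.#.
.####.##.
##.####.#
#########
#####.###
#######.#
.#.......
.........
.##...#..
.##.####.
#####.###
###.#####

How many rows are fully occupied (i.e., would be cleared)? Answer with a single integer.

Check each row:
  row 0: 4 empty cells -> not full
  row 1: 3 empty cells -> not full
  row 2: 2 empty cells -> not full
  row 3: 0 empty cells -> FULL (clear)
  row 4: 1 empty cell -> not full
  row 5: 1 empty cell -> not full
  row 6: 8 empty cells -> not full
  row 7: 9 empty cells -> not full
  row 8: 6 empty cells -> not full
  row 9: 3 empty cells -> not full
  row 10: 1 empty cell -> not full
  row 11: 1 empty cell -> not full
Total rows cleared: 1

Answer: 1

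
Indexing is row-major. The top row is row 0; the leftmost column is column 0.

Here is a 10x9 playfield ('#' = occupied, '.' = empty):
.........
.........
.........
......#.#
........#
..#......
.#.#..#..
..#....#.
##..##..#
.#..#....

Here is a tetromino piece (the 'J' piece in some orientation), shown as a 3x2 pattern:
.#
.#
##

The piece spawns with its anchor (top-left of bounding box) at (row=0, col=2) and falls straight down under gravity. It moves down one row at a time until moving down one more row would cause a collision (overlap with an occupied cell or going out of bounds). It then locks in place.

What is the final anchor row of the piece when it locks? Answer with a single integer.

Answer: 2

Derivation:
Spawn at (row=0, col=2). Try each row:
  row 0: fits
  row 1: fits
  row 2: fits
  row 3: blocked -> lock at row 2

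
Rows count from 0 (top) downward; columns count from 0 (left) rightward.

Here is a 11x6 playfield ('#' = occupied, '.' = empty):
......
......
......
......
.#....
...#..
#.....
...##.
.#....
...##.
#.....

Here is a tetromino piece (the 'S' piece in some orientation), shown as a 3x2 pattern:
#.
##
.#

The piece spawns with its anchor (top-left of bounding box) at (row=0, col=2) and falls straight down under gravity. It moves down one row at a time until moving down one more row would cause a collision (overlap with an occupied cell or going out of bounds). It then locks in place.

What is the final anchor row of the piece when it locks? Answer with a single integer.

Answer: 2

Derivation:
Spawn at (row=0, col=2). Try each row:
  row 0: fits
  row 1: fits
  row 2: fits
  row 3: blocked -> lock at row 2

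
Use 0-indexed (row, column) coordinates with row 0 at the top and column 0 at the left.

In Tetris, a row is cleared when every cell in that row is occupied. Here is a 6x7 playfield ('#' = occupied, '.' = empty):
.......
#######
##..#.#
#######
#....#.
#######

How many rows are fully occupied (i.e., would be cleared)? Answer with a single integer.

Check each row:
  row 0: 7 empty cells -> not full
  row 1: 0 empty cells -> FULL (clear)
  row 2: 3 empty cells -> not full
  row 3: 0 empty cells -> FULL (clear)
  row 4: 5 empty cells -> not full
  row 5: 0 empty cells -> FULL (clear)
Total rows cleared: 3

Answer: 3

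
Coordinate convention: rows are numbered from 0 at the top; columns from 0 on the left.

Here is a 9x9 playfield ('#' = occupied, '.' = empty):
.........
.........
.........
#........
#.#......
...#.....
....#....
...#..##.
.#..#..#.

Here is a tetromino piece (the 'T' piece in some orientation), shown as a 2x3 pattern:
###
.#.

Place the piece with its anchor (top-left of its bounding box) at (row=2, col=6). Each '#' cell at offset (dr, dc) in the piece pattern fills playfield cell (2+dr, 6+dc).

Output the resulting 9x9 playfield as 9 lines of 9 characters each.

Fill (2+0,6+0) = (2,6)
Fill (2+0,6+1) = (2,7)
Fill (2+0,6+2) = (2,8)
Fill (2+1,6+1) = (3,7)

Answer: .........
.........
......###
#......#.
#.#......
...#.....
....#....
...#..##.
.#..#..#.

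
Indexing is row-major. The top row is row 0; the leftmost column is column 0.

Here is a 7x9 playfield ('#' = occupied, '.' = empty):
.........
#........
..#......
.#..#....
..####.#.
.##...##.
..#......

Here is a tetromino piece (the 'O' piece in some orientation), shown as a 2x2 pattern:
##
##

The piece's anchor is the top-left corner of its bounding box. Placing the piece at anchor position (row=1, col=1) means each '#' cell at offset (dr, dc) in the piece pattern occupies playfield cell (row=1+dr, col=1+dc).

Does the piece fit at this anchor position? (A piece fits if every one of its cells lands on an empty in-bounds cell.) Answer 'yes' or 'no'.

Check each piece cell at anchor (1, 1):
  offset (0,0) -> (1,1): empty -> OK
  offset (0,1) -> (1,2): empty -> OK
  offset (1,0) -> (2,1): empty -> OK
  offset (1,1) -> (2,2): occupied ('#') -> FAIL
All cells valid: no

Answer: no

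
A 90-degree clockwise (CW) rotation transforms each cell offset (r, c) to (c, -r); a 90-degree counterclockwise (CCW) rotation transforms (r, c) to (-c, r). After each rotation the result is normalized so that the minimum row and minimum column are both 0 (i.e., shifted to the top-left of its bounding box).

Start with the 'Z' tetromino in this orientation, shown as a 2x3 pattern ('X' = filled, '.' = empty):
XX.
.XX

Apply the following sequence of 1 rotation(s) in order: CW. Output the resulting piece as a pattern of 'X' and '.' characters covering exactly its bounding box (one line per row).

Answer: .X
XX
X.

Derivation:
Start:
XX.
.XX
After rotation 1 (CW):
.X
XX
X.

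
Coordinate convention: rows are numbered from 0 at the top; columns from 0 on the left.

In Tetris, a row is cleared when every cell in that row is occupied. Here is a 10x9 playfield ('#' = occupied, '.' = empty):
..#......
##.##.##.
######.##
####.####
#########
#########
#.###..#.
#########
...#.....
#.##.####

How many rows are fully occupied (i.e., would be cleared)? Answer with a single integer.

Check each row:
  row 0: 8 empty cells -> not full
  row 1: 3 empty cells -> not full
  row 2: 1 empty cell -> not full
  row 3: 1 empty cell -> not full
  row 4: 0 empty cells -> FULL (clear)
  row 5: 0 empty cells -> FULL (clear)
  row 6: 4 empty cells -> not full
  row 7: 0 empty cells -> FULL (clear)
  row 8: 8 empty cells -> not full
  row 9: 2 empty cells -> not full
Total rows cleared: 3

Answer: 3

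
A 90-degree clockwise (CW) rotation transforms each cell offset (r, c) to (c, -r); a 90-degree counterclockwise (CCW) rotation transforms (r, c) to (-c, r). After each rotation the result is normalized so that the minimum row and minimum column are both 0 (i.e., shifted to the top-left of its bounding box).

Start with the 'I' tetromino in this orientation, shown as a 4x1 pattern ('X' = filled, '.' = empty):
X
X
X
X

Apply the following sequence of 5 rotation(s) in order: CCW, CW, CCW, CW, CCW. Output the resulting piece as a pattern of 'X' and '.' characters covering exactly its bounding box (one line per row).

Start:
X
X
X
X
After rotation 1 (CCW):
XXXX
After rotation 2 (CW):
X
X
X
X
After rotation 3 (CCW):
XXXX
After rotation 4 (CW):
X
X
X
X
After rotation 5 (CCW):
XXXX

Answer: XXXX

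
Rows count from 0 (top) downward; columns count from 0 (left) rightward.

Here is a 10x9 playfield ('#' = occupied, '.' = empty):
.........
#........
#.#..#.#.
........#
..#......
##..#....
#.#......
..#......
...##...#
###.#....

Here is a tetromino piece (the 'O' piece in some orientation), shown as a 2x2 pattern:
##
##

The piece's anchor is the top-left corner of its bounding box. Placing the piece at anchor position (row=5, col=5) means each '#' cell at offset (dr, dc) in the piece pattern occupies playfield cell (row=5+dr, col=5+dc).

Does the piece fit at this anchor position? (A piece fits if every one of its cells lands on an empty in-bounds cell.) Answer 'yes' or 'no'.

Answer: yes

Derivation:
Check each piece cell at anchor (5, 5):
  offset (0,0) -> (5,5): empty -> OK
  offset (0,1) -> (5,6): empty -> OK
  offset (1,0) -> (6,5): empty -> OK
  offset (1,1) -> (6,6): empty -> OK
All cells valid: yes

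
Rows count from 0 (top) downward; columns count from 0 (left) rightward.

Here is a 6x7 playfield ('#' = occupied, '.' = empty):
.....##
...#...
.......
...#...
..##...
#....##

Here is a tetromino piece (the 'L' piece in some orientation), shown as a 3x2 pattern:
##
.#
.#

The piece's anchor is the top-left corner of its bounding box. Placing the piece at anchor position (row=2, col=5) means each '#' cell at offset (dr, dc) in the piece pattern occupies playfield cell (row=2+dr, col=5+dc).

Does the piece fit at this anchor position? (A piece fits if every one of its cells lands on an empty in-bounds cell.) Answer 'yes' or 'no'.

Check each piece cell at anchor (2, 5):
  offset (0,0) -> (2,5): empty -> OK
  offset (0,1) -> (2,6): empty -> OK
  offset (1,1) -> (3,6): empty -> OK
  offset (2,1) -> (4,6): empty -> OK
All cells valid: yes

Answer: yes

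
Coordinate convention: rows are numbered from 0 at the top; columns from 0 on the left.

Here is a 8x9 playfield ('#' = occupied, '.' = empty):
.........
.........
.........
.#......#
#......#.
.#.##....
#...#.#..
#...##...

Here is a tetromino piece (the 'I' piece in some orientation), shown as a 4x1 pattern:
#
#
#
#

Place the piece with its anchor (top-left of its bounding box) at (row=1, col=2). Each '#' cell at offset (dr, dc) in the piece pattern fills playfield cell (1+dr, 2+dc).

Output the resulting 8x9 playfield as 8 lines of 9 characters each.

Answer: .........
..#......
..#......
.##.....#
#.#....#.
.#.##....
#...#.#..
#...##...

Derivation:
Fill (1+0,2+0) = (1,2)
Fill (1+1,2+0) = (2,2)
Fill (1+2,2+0) = (3,2)
Fill (1+3,2+0) = (4,2)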